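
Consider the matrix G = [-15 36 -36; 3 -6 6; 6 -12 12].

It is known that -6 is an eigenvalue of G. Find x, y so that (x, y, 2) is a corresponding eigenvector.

We need (G + 6I)v = 0.
G + 6I = [[-9, 36, -36], [3, 0, 6], [6, -12, 18]].
Row 1: (-9)·x + (36)·y + (-36)·2 = 0
Row 2: (3)·x + (0)·y + (6)·2 = 0
Row 3: (6)·x + (-12)·y + (18)·2 = 0
Solving gives x = -4, y = 1.
Check: G·(-4, 1, 2) = (24, -6, -12) = -6·(-4, 1, 2).

-4, 1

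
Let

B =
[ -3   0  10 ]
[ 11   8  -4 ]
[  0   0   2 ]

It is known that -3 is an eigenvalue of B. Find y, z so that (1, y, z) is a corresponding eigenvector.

We need (B + 3I)v = 0.
B + 3I = [[0, 0, 10], [11, 11, -4], [0, 0, 5]].
Row 1: (0)·1 + (0)·y + (10)·z = 0
Row 2: (11)·1 + (11)·y + (-4)·z = 0
Row 3: (0)·1 + (0)·y + (5)·z = 0
Solving gives y = -1, z = 0.
Check: B·(1, -1, 0) = (-3, 3, 0) = -3·(1, -1, 0).

-1, 0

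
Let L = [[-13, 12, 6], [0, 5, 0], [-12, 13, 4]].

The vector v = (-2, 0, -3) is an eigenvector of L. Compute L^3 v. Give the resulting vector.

(128, 0, 192)

First find the eigenvalue: Lv = (8, 0, 12) = -4·(-2, 0, -3), so λ = -4.
Then L^3 v = λ^3·v = (-4)^3·(-2, 0, -3) = -64·(-2, 0, -3) = (128, 0, 192).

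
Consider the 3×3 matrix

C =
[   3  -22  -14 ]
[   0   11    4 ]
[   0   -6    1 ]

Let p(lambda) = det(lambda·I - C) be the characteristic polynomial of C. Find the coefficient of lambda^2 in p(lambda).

The coefficient of lambda^2 of det(lambda·I - C) is −trace(C).
trace(C) = (3) + (11) + (1) = 15, so the coefficient is -15.

-15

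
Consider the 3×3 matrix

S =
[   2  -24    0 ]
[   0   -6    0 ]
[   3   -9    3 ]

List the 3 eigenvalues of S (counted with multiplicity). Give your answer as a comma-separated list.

-6, 2, 3

The characteristic polynomial is p(μ) = det(μI - S).
Expanding the 3×3 determinant: p(μ) = μ^3 + μ^2 - 24μ + 36.
Try μ = 2: p(2) = 0, so 2 is a root.
Dividing by (μ - 2) leaves μ^2 + 3μ - 18.
The quadratic factors as (μ + 6)·(μ - 3).
Eigenvalues: -6, 2, 3.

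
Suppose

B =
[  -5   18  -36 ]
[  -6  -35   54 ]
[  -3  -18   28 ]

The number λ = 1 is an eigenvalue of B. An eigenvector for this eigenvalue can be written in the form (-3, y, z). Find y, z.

We need (B - 1I)v = 0.
B - 1I = [[-6, 18, -36], [-6, -36, 54], [-3, -18, 27]].
Row 1: (-6)·-3 + (18)·y + (-36)·z = 0
Row 2: (-6)·-3 + (-36)·y + (54)·z = 0
Row 3: (-3)·-3 + (-18)·y + (27)·z = 0
Solving gives y = 5, z = 3.
Check: B·(-3, 5, 3) = (-3, 5, 3) = 1·(-3, 5, 3).

5, 3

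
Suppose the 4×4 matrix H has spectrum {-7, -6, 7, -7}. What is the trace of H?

trace(H) is the sum of the eigenvalues: (-7) + (-6) + (7) + (-7) = -13.

-13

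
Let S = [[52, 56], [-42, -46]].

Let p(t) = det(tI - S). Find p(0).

p(0) = det(0·I − S) = det(−S) = (−1)^2·det(S).
det(S) = -40, so p(0) = -40.

-40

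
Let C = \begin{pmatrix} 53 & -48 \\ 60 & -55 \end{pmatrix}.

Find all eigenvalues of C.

det(C - tI) = (53 - t)(-55 - t) - (-48)·(60) = t^2 + 2t - 35.
This factors as (t + 7)·(t - 5) = 0.
Eigenvalues: -7, 5.

-7, 5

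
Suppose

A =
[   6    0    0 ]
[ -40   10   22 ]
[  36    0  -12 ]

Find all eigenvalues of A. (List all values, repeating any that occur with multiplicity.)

-12, 6, 10

The characteristic polynomial is p(λ) = det(λI - A).
Cofactor expansion gives p(λ) = λ^3 - 4λ^2 - 132λ + 720.
Rational-root test: λ = -12 gives p(-12) = 0.
Dividing by (λ + 12) leaves λ^2 - 16λ + 60.
The quadratic factors as (λ - 6)·(λ - 10).
Eigenvalues: -12, 6, 10.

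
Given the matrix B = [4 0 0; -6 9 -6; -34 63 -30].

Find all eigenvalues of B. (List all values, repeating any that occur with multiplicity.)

-12, -9, 4

Set up det(λI - B) = 0.
Cofactor expansion gives p(λ) = λ^3 + 17λ^2 + 24λ - 432.
Since p(4) = 0, λ = 4 is a root.
Factor out (λ - 4): p(λ) = (λ - 4)·(λ^2 + 21λ + 108).
The quadratic factors as (λ + 12)·(λ + 9).
Eigenvalues: -12, -9, 4.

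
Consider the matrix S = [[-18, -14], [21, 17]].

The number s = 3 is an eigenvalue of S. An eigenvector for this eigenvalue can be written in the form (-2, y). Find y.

3

We need (S - 3I)v = 0.
S - 3I = [[-21, -14], [21, 14]].
Row 1: (-21)·-2 + (-14)·y = 0
Row 2: (21)·-2 + (14)·y = 0
Solving gives y = 3.
Check: S·(-2, 3) = (-6, 9) = 3·(-2, 3).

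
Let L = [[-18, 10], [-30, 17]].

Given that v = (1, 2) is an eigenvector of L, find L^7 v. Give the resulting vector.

First find the eigenvalue: Lv = (2, 4) = 2·(1, 2), so λ = 2.
Then L^7 v = λ^7·v = 2^7·(1, 2) = 128·(1, 2) = (128, 256).

(128, 256)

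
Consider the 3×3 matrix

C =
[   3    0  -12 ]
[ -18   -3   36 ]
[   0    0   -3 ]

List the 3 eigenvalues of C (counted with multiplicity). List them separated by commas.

-3, -3, 3

Compute the characteristic polynomial p(λ) = det(λI - C).
Expanding along the first row, p(λ) = λ^3 + 3λ^2 - 9λ - 27.
Since p(-3) = 0, λ = -3 is a root.
Factor out (λ + 3): p(λ) = (λ + 3)·(λ^2 - 9).
The quadratic factors as (λ + 3)·(λ - 3).
Eigenvalues: -3, -3, 3.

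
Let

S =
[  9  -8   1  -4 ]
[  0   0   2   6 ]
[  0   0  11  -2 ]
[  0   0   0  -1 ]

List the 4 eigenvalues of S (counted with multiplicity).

S is upper triangular, so its eigenvalues are the diagonal entries.
Diagonal: 9, 0, 11, -1.

-1, 0, 9, 11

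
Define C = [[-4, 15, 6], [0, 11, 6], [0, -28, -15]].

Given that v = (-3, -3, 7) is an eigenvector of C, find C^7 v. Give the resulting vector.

First find the eigenvalue: Cv = (9, 9, -21) = -3·(-3, -3, 7), so λ = -3.
Then C^7 v = λ^7·v = (-3)^7·(-3, -3, 7) = -2187·(-3, -3, 7) = (6561, 6561, -15309).

(6561, 6561, -15309)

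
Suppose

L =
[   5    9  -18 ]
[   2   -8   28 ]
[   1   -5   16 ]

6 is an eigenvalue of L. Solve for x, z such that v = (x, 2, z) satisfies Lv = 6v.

We need (L - 6I)v = 0.
L - 6I = [[-1, 9, -18], [2, -14, 28], [1, -5, 10]].
Row 1: (-1)·x + (9)·2 + (-18)·z = 0
Row 2: (2)·x + (-14)·2 + (28)·z = 0
Row 3: (1)·x + (-5)·2 + (10)·z = 0
Solving gives x = 0, z = 1.
Check: L·(0, 2, 1) = (0, 12, 6) = 6·(0, 2, 1).

0, 1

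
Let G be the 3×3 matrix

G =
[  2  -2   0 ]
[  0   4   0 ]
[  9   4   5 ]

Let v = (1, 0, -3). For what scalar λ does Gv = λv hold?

2

Compute Gv: G·(1, 0, -3) = (2, 0, -6).
Since Gv = λv, compare component 1: 2 = λ·1, so λ = 2.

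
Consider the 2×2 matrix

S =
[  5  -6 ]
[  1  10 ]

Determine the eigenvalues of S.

det(S - tI) = (5 - t)(10 - t) - (-6)·(1) = t^2 - 15t + 56.
This factors as (t - 7)·(t - 8) = 0.
Eigenvalues: 7, 8.

7, 8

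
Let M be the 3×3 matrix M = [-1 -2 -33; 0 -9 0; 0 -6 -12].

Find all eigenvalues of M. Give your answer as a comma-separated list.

Compute the characteristic polynomial p(t) = det(tI - M).
Expanding along the first row, p(t) = t^3 + 22t^2 + 129t + 108.
Rational-root test: t = -9 gives p(-9) = 0.
Dividing by (t + 9) leaves t^2 + 13t + 12.
The quadratic factors as (t + 12)·(t + 1).
Eigenvalues: -12, -9, -1.

-12, -9, -1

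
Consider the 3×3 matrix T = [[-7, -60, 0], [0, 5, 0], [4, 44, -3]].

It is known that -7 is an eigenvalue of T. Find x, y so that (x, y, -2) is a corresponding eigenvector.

2, 0

We need (T + 7I)v = 0.
T + 7I = [[0, -60, 0], [0, 12, 0], [4, 44, 4]].
Row 1: (0)·x + (-60)·y + (0)·-2 = 0
Row 2: (0)·x + (12)·y + (0)·-2 = 0
Row 3: (4)·x + (44)·y + (4)·-2 = 0
Solving gives x = 2, y = 0.
Check: T·(2, 0, -2) = (-14, 0, 14) = -7·(2, 0, -2).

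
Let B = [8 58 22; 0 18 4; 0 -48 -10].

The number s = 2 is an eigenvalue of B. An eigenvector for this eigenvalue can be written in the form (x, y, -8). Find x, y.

10, 2

We need (B - 2I)v = 0.
B - 2I = [[6, 58, 22], [0, 16, 4], [0, -48, -12]].
Row 1: (6)·x + (58)·y + (22)·-8 = 0
Row 2: (0)·x + (16)·y + (4)·-8 = 0
Row 3: (0)·x + (-48)·y + (-12)·-8 = 0
Solving gives x = 10, y = 2.
Check: B·(10, 2, -8) = (20, 4, -16) = 2·(10, 2, -8).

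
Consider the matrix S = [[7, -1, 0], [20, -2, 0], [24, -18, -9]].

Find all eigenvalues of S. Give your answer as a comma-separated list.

-9, 2, 3

Set up det(μI - S) = 0.
Expanding the 3×3 determinant: p(μ) = μ^3 + 4μ^2 - 39μ + 54.
Rational-root test: μ = 3 gives p(3) = 0.
Factor out (μ - 3): p(μ) = (μ - 3)·(μ^2 + 7μ - 18).
The quadratic factors as (μ + 9)·(μ - 2).
Eigenvalues: -9, 2, 3.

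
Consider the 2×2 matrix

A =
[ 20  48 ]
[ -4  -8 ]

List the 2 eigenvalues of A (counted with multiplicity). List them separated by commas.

4, 8

det(A - tI) = (20 - t)(-8 - t) - (48)·(-4) = t^2 - 12t + 32.
This factors as (t - 4)·(t - 8) = 0.
Eigenvalues: 4, 8.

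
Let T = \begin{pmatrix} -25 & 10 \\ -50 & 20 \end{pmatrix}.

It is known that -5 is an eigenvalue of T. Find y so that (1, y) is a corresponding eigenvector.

2

We need (T + 5I)v = 0.
T + 5I = [[-20, 10], [-50, 25]].
Row 1: (-20)·1 + (10)·y = 0
Row 2: (-50)·1 + (25)·y = 0
Solving gives y = 2.
Check: T·(1, 2) = (-5, -10) = -5·(1, 2).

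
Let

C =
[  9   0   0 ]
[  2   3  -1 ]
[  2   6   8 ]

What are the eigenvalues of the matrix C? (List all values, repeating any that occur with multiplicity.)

5, 6, 9

Compute the characteristic polynomial p(λ) = det(λI - C).
Cofactor expansion gives p(λ) = λ^3 - 20λ^2 + 129λ - 270.
Rational-root test: λ = 5 gives p(5) = 0.
Factor out (λ - 5): p(λ) = (λ - 5)·(λ^2 - 15λ + 54).
The quadratic factors as (λ - 6)·(λ - 9).
Eigenvalues: 5, 6, 9.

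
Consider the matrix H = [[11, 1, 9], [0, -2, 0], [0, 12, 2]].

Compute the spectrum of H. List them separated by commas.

Set up det(λI - H) = 0.
Expanding the 3×3 determinant: p(λ) = λ^3 - 11λ^2 - 4λ + 44.
Since p(-2) = 0, λ = -2 is a root.
Dividing by (λ + 2) leaves λ^2 - 13λ + 22.
The quadratic factors as (λ - 2)·(λ - 11).
Eigenvalues: -2, 2, 11.

-2, 2, 11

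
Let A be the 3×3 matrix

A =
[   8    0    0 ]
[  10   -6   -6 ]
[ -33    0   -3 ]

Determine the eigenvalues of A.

-6, -3, 8

Compute the characteristic polynomial p(λ) = det(λI - A).
Cofactor expansion gives p(λ) = λ^3 + λ^2 - 54λ - 144.
Since p(8) = 0, λ = 8 is a root.
Dividing by (λ - 8) leaves λ^2 + 9λ + 18.
The quadratic factors as (λ + 6)·(λ + 3).
Eigenvalues: -6, -3, 8.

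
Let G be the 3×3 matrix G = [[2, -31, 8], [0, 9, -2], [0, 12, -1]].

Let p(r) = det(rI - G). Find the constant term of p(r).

p(r) = r^3 - 10r^2 + 31r - 30.
The constant term is -30.

-30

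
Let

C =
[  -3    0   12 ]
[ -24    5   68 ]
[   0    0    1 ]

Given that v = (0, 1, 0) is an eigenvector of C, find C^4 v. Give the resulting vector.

(0, 625, 0)

First find the eigenvalue: Cv = (0, 5, 0) = 5·(0, 1, 0), so λ = 5.
Then C^4 v = λ^4·v = 5^4·(0, 1, 0) = 625·(0, 1, 0) = (0, 625, 0).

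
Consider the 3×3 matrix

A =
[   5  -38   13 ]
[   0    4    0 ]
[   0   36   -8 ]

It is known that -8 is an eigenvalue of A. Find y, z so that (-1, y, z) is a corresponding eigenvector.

We need (A + 8I)v = 0.
A + 8I = [[13, -38, 13], [0, 12, 0], [0, 36, 0]].
Row 1: (13)·-1 + (-38)·y + (13)·z = 0
Row 2: (0)·-1 + (12)·y + (0)·z = 0
Row 3: (0)·-1 + (36)·y + (0)·z = 0
Solving gives y = 0, z = 1.
Check: A·(-1, 0, 1) = (8, 0, -8) = -8·(-1, 0, 1).

0, 1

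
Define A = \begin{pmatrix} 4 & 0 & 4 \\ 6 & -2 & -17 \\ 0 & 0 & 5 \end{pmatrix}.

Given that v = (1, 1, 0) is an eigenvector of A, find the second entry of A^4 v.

256

First find the eigenvalue: Av = (4, 4, 0) = 4·(1, 1, 0), so λ = 4.
Then A^4 v = λ^4·v = 4^4·(1, 1, 0) = 256·(1, 1, 0) = (256, 256, 0).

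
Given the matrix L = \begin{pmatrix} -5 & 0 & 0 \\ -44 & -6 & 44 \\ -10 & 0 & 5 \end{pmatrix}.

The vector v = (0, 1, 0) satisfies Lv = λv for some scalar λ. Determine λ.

Compute Lv: L·(0, 1, 0) = (0, -6, 0).
Since Lv = λv, compare component 2: -6 = λ·1, so λ = -6.

-6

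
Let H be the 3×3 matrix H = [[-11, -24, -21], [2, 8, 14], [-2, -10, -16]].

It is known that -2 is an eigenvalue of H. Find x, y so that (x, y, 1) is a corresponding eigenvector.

We need (H + 2I)v = 0.
H + 2I = [[-9, -24, -21], [2, 10, 14], [-2, -10, -14]].
Row 1: (-9)·x + (-24)·y + (-21)·1 = 0
Row 2: (2)·x + (10)·y + (14)·1 = 0
Row 3: (-2)·x + (-10)·y + (-14)·1 = 0
Solving gives x = 3, y = -2.
Check: H·(3, -2, 1) = (-6, 4, -2) = -2·(3, -2, 1).

3, -2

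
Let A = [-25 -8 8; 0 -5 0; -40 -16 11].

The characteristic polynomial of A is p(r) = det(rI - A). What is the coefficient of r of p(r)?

p(r) = r^3 + 19r^2 + 115r + 225.
The coefficient of r is 115.

115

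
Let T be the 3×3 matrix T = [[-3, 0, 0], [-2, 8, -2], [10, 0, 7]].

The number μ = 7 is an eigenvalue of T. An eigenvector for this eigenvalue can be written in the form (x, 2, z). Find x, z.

We need (T - 7I)v = 0.
T - 7I = [[-10, 0, 0], [-2, 1, -2], [10, 0, 0]].
Row 1: (-10)·x + (0)·2 + (0)·z = 0
Row 2: (-2)·x + (1)·2 + (-2)·z = 0
Row 3: (10)·x + (0)·2 + (0)·z = 0
Solving gives x = 0, z = 1.
Check: T·(0, 2, 1) = (0, 14, 7) = 7·(0, 2, 1).

0, 1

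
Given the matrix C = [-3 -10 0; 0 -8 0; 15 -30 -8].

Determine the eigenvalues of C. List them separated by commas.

-8, -8, -3

Compute the characteristic polynomial p(r) = det(rI - C).
Expanding along the first row, p(r) = r^3 + 19r^2 + 112r + 192.
Try r = -3: p(-3) = 0, so -3 is a root.
Dividing by (r + 3) leaves r^2 + 16r + 64.
The quadratic factor is (r + 8)^2.
Eigenvalues: -8, -8, -3.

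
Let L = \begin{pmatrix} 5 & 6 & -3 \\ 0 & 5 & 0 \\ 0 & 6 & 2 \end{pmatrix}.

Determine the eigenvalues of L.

Set up det(lambda·I - L) = 0.
Expanding along the first row, p(lambda) = lambda^3 - 12·lambda^2 + 45·lambda - 50.
Since p(5) = 0, lambda = 5 is a root.
Dividing by (lambda - 5) leaves lambda^2 - 7·lambda + 10.
The quadratic factors as (lambda - 2)·(lambda - 5).
Eigenvalues: 2, 5, 5.

2, 5, 5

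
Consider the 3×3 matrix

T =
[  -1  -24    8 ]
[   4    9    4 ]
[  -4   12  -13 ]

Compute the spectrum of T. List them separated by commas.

The characteristic polynomial is p(λ) = det(λI - T).
Expanding the 3×3 determinant: p(λ) = λ^3 + 5λ^2 - 33λ + 27.
Try λ = 1: p(1) = 0, so 1 is a root.
Factor out (λ - 1): p(λ) = (λ - 1)·(λ^2 + 6λ - 27).
The quadratic factors as (λ + 9)·(λ - 3).
Eigenvalues: -9, 1, 3.

-9, 1, 3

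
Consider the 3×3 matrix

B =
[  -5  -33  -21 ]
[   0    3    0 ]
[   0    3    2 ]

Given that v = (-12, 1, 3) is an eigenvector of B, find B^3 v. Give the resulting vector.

(-324, 27, 81)

First find the eigenvalue: Bv = (-36, 3, 9) = 3·(-12, 1, 3), so λ = 3.
Then B^3 v = λ^3·v = 3^3·(-12, 1, 3) = 27·(-12, 1, 3) = (-324, 27, 81).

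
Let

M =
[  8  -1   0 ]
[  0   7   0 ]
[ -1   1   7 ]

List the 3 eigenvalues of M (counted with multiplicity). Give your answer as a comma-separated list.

Set up det(sI - M) = 0.
Cofactor expansion gives p(s) = s^3 - 22s^2 + 161s - 392.
Since p(7) = 0, s = 7 is a root.
Factor out (s - 7): p(s) = (s - 7)·(s^2 - 15s + 56).
The quadratic factors as (s - 7)·(s - 8).
Eigenvalues: 7, 7, 8.

7, 7, 8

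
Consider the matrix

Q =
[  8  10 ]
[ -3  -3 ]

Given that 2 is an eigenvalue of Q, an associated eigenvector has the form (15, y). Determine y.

We need (Q - 2I)v = 0.
Q - 2I = [[6, 10], [-3, -5]].
Row 1: (6)·15 + (10)·y = 0
Row 2: (-3)·15 + (-5)·y = 0
Solving gives y = -9.
Check: Q·(15, -9) = (30, -18) = 2·(15, -9).

-9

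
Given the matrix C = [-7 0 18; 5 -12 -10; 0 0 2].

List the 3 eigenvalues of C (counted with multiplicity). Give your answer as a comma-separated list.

The characteristic polynomial is p(r) = det(rI - C).
Expanding the 3×3 determinant: p(r) = r^3 + 17r^2 + 46r - 168.
Try r = 2: p(2) = 0, so 2 is a root.
Factor out (r - 2): p(r) = (r - 2)·(r^2 + 19r + 84).
The quadratic factors as (r + 12)·(r + 7).
Eigenvalues: -12, -7, 2.

-12, -7, 2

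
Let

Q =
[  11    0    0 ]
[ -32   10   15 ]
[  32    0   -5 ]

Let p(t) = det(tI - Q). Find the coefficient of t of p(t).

5

p(t) = t^3 - 16t^2 + 5t + 550.
The coefficient of t is 5.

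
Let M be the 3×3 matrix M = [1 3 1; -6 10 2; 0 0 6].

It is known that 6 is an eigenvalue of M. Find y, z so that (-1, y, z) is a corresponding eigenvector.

We need (M - 6I)v = 0.
M - 6I = [[-5, 3, 1], [-6, 4, 2], [0, 0, 0]].
Row 1: (-5)·-1 + (3)·y + (1)·z = 0
Row 2: (-6)·-1 + (4)·y + (2)·z = 0
Row 3: (0)·-1 + (0)·y + (0)·z = 0
Solving gives y = -2, z = 1.
Check: M·(-1, -2, 1) = (-6, -12, 6) = 6·(-1, -2, 1).

-2, 1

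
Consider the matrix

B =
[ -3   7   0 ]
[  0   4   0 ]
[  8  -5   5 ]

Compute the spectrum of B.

-3, 4, 5

Set up det(μI - B) = 0.
Expanding the 3×3 determinant: p(μ) = μ^3 - 6μ^2 - 7μ + 60.
Rational-root test: μ = 4 gives p(4) = 0.
Dividing by (μ - 4) leaves μ^2 - 2μ - 15.
The quadratic factors as (μ + 3)·(μ - 5).
Eigenvalues: -3, 4, 5.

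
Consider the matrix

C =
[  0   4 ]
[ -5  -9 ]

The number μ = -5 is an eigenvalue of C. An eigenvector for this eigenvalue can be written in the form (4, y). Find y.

We need (C + 5I)v = 0.
C + 5I = [[5, 4], [-5, -4]].
Row 1: (5)·4 + (4)·y = 0
Row 2: (-5)·4 + (-4)·y = 0
Solving gives y = -5.
Check: C·(4, -5) = (-20, 25) = -5·(4, -5).

-5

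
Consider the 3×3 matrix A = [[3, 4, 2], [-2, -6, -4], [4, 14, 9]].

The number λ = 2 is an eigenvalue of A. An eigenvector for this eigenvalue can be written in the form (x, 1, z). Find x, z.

0, -2

We need (A - 2I)v = 0.
A - 2I = [[1, 4, 2], [-2, -8, -4], [4, 14, 7]].
Row 1: (1)·x + (4)·1 + (2)·z = 0
Row 2: (-2)·x + (-8)·1 + (-4)·z = 0
Row 3: (4)·x + (14)·1 + (7)·z = 0
Solving gives x = 0, z = -2.
Check: A·(0, 1, -2) = (0, 2, -4) = 2·(0, 1, -2).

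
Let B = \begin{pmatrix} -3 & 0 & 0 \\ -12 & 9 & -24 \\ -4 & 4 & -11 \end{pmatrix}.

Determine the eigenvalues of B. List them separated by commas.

-3, -3, 1

The characteristic polynomial is p(r) = det(rI - B).
Expanding along the first row, p(r) = r^3 + 5r^2 + 3r - 9.
Since p(1) = 0, r = 1 is a root.
Dividing by (r - 1) leaves r^2 + 6r + 9.
The quadratic factor is (r + 3)^2.
Eigenvalues: -3, -3, 1.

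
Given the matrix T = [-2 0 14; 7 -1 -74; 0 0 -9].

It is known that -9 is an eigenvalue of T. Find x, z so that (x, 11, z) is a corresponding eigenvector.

-2, 1

We need (T + 9I)v = 0.
T + 9I = [[7, 0, 14], [7, 8, -74], [0, 0, 0]].
Row 1: (7)·x + (0)·11 + (14)·z = 0
Row 2: (7)·x + (8)·11 + (-74)·z = 0
Row 3: (0)·x + (0)·11 + (0)·z = 0
Solving gives x = -2, z = 1.
Check: T·(-2, 11, 1) = (18, -99, -9) = -9·(-2, 11, 1).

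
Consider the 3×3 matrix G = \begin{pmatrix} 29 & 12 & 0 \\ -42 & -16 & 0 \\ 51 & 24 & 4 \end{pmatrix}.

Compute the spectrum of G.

Compute the characteristic polynomial p(λ) = det(λI - G).
Expanding along the first row, p(λ) = λ^3 - 17λ^2 + 92λ - 160.
Rational-root test: λ = 4 gives p(4) = 0.
Factor out (λ - 4): p(λ) = (λ - 4)·(λ^2 - 13λ + 40).
The quadratic factors as (λ - 5)·(λ - 8).
Eigenvalues: 4, 5, 8.

4, 5, 8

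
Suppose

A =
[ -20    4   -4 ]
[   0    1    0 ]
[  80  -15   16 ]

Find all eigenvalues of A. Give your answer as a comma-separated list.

Compute the characteristic polynomial p(μ) = det(μI - A).
Cofactor expansion gives p(μ) = μ^3 + 3μ^2 - 4μ.
Try μ = 1: p(1) = 0, so 1 is a root.
Factor out (μ - 1): p(μ) = (μ - 1)·(μ^2 + 4μ).
The quadratic factors as (μ + 4)·μ.
Eigenvalues: -4, 0, 1.

-4, 0, 1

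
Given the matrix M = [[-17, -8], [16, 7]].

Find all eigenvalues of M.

-9, -1

det(M - lambda·I) = (-17 - lambda)(7 - lambda) - (-8)·(16) = lambda^2 + 10·lambda + 9.
This factors as (lambda + 9)·(lambda + 1) = 0.
Eigenvalues: -9, -1.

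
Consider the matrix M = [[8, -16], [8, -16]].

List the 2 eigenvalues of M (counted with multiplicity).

det(M - λI) = (8 - λ)(-16 - λ) - (-16)·(8) = λ^2 + 8λ.
This factors as (λ + 8)·λ = 0.
Eigenvalues: -8, 0.

-8, 0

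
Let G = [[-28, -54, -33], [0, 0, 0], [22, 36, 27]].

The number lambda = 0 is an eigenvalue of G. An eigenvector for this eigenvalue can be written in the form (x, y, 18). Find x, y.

-27, 3

We need (G)v = 0.
G = [[-28, -54, -33], [0, 0, 0], [22, 36, 27]].
Row 1: (-28)·x + (-54)·y + (-33)·18 = 0
Row 2: (0)·x + (0)·y + (0)·18 = 0
Row 3: (22)·x + (36)·y + (27)·18 = 0
Solving gives x = -27, y = 3.
Check: G·(-27, 3, 18) = (0, 0, 0) = 0·(-27, 3, 18).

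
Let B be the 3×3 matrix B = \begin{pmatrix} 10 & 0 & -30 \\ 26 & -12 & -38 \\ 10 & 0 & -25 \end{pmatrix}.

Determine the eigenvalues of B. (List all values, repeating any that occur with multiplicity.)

Compute the characteristic polynomial p(λ) = det(λI - B).
Cofactor expansion gives p(λ) = λ^3 + 27λ^2 + 230λ + 600.
Since p(-12) = 0, λ = -12 is a root.
Factor out (λ + 12): p(λ) = (λ + 12)·(λ^2 + 15λ + 50).
The quadratic factors as (λ + 10)·(λ + 5).
Eigenvalues: -12, -10, -5.

-12, -10, -5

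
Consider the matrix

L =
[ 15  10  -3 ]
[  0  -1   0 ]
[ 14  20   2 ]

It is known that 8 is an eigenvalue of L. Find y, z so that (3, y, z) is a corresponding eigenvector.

0, 7

We need (L - 8I)v = 0.
L - 8I = [[7, 10, -3], [0, -9, 0], [14, 20, -6]].
Row 1: (7)·3 + (10)·y + (-3)·z = 0
Row 2: (0)·3 + (-9)·y + (0)·z = 0
Row 3: (14)·3 + (20)·y + (-6)·z = 0
Solving gives y = 0, z = 7.
Check: L·(3, 0, 7) = (24, 0, 56) = 8·(3, 0, 7).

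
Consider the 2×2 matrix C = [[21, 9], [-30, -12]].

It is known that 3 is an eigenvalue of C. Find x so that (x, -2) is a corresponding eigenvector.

We need (C - 3I)v = 0.
C - 3I = [[18, 9], [-30, -15]].
Row 1: (18)·x + (9)·-2 = 0
Row 2: (-30)·x + (-15)·-2 = 0
Solving gives x = 1.
Check: C·(1, -2) = (3, -6) = 3·(1, -2).

1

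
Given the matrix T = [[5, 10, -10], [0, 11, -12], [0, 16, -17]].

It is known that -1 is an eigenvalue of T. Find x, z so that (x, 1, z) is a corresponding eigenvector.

0, 1

We need (T + 1I)v = 0.
T + 1I = [[6, 10, -10], [0, 12, -12], [0, 16, -16]].
Row 1: (6)·x + (10)·1 + (-10)·z = 0
Row 2: (0)·x + (12)·1 + (-12)·z = 0
Row 3: (0)·x + (16)·1 + (-16)·z = 0
Solving gives x = 0, z = 1.
Check: T·(0, 1, 1) = (0, -1, -1) = -1·(0, 1, 1).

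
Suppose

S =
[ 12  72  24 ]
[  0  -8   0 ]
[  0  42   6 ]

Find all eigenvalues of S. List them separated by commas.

-8, 6, 12

Set up det(μI - S) = 0.
Expanding the 3×3 determinant: p(μ) = μ^3 - 10μ^2 - 72μ + 576.
Rational-root test: μ = 6 gives p(6) = 0.
Factor out (μ - 6): p(μ) = (μ - 6)·(μ^2 - 4μ - 96).
The quadratic factors as (μ + 8)·(μ - 12).
Eigenvalues: -8, 6, 12.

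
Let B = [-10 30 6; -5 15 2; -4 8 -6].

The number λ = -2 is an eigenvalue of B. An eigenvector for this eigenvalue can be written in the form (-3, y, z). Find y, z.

-1, 1

We need (B + 2I)v = 0.
B + 2I = [[-8, 30, 6], [-5, 17, 2], [-4, 8, -4]].
Row 1: (-8)·-3 + (30)·y + (6)·z = 0
Row 2: (-5)·-3 + (17)·y + (2)·z = 0
Row 3: (-4)·-3 + (8)·y + (-4)·z = 0
Solving gives y = -1, z = 1.
Check: B·(-3, -1, 1) = (6, 2, -2) = -2·(-3, -1, 1).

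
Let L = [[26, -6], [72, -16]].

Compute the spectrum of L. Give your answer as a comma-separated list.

det(L - sI) = (26 - s)(-16 - s) - (-6)·(72) = s^2 - 10s + 16.
This factors as (s - 2)·(s - 8) = 0.
Eigenvalues: 2, 8.

2, 8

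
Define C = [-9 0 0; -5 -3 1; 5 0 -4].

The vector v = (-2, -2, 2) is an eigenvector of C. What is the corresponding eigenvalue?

-9

Compute Cv: C·(-2, -2, 2) = (18, 18, -18).
Since Cv = λv, compare component 1: 18 = λ·-2, so λ = -9.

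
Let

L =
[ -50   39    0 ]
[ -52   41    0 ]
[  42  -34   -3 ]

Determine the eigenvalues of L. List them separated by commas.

Compute the characteristic polynomial p(lambda) = det(lambda·I - L).
Expanding the 3×3 determinant: p(lambda) = lambda^3 + 12·lambda^2 + 5·lambda - 66.
Try lambda = 2: p(2) = 0, so 2 is a root.
Factor out (lambda - 2): p(lambda) = (lambda - 2)·(lambda^2 + 14·lambda + 33).
The quadratic factors as (lambda + 11)·(lambda + 3).
Eigenvalues: -11, -3, 2.

-11, -3, 2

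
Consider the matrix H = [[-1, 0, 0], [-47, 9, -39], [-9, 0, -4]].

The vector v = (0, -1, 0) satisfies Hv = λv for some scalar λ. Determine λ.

Compute Hv: H·(0, -1, 0) = (0, -9, 0).
Since Hv = λv, compare component 2: -9 = λ·-1, so λ = 9.

9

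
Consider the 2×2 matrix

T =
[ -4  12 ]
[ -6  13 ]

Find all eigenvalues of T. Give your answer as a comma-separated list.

4, 5

det(T - sI) = (-4 - s)(13 - s) - (12)·(-6) = s^2 - 9s + 20.
This factors as (s - 4)·(s - 5) = 0.
Eigenvalues: 4, 5.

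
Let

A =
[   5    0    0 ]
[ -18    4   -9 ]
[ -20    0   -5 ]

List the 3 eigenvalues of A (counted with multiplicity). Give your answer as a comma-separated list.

Set up det(μI - A) = 0.
Expanding the 3×3 determinant: p(μ) = μ^3 - 4μ^2 - 25μ + 100.
Since p(5) = 0, μ = 5 is a root.
Dividing by (μ - 5) leaves μ^2 + μ - 20.
The quadratic factors as (μ + 5)·(μ - 4).
Eigenvalues: -5, 4, 5.

-5, 4, 5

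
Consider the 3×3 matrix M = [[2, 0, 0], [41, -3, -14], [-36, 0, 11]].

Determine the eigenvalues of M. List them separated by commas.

-3, 2, 11

Compute the characteristic polynomial p(lambda) = det(lambda·I - M).
Expanding along the first row, p(lambda) = lambda^3 - 10·lambda^2 - 17·lambda + 66.
Since p(2) = 0, lambda = 2 is a root.
Dividing by (lambda - 2) leaves lambda^2 - 8·lambda - 33.
The quadratic factors as (lambda + 3)·(lambda - 11).
Eigenvalues: -3, 2, 11.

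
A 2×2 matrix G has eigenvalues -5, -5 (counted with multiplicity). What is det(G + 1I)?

16

If G has eigenvalues -5, -5, then G + 1I has eigenvalues -4, -4.
det(G + 1I) = (-4) · (-4) = 16.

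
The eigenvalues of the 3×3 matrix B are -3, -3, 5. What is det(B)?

45

det(B) is the product of the eigenvalues: (-3) · (-3) · (5) = 45.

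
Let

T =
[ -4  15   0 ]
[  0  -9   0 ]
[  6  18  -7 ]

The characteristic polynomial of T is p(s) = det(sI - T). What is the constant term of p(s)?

p(s) = s^3 + 20s^2 + 127s + 252.
The constant term is 252.

252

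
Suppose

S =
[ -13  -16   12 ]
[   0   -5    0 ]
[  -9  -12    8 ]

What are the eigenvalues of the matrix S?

Compute the characteristic polynomial p(λ) = det(λI - S).
Cofactor expansion gives p(λ) = λ^3 + 10λ^2 + 29λ + 20.
Rational-root test: λ = -5 gives p(-5) = 0.
Factor out (λ + 5): p(λ) = (λ + 5)·(λ^2 + 5λ + 4).
The quadratic factors as (λ + 4)·(λ + 1).
Eigenvalues: -5, -4, -1.

-5, -4, -1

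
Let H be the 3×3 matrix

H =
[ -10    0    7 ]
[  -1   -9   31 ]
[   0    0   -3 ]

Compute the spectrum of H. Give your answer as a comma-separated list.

Set up det(μI - H) = 0.
Expanding the 3×3 determinant: p(μ) = μ^3 + 22μ^2 + 147μ + 270.
Rational-root test: μ = -3 gives p(-3) = 0.
Factor out (μ + 3): p(μ) = (μ + 3)·(μ^2 + 19μ + 90).
The quadratic factors as (μ + 10)·(μ + 9).
Eigenvalues: -10, -9, -3.

-10, -9, -3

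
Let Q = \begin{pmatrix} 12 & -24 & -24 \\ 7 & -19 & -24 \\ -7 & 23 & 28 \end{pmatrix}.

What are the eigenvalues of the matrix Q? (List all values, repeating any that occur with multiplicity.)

4, 5, 12

The characteristic polynomial is p(r) = det(rI - Q).
Cofactor expansion gives p(r) = r^3 - 21r^2 + 128r - 240.
Since p(12) = 0, r = 12 is a root.
Factor out (r - 12): p(r) = (r - 12)·(r^2 - 9r + 20).
The quadratic factors as (r - 4)·(r - 5).
Eigenvalues: 4, 5, 12.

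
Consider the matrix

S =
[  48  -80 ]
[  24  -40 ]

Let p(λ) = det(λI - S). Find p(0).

p(0) = det(0·I − S) = det(−S) = (−1)^2·det(S).
det(S) = 0, so p(0) = 0.

0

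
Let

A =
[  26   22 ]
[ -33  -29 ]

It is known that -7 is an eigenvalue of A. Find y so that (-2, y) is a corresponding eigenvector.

We need (A + 7I)v = 0.
A + 7I = [[33, 22], [-33, -22]].
Row 1: (33)·-2 + (22)·y = 0
Row 2: (-33)·-2 + (-22)·y = 0
Solving gives y = 3.
Check: A·(-2, 3) = (14, -21) = -7·(-2, 3).

3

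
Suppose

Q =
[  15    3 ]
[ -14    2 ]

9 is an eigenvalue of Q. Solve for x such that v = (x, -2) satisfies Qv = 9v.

We need (Q - 9I)v = 0.
Q - 9I = [[6, 3], [-14, -7]].
Row 1: (6)·x + (3)·-2 = 0
Row 2: (-14)·x + (-7)·-2 = 0
Solving gives x = 1.
Check: Q·(1, -2) = (9, -18) = 9·(1, -2).

1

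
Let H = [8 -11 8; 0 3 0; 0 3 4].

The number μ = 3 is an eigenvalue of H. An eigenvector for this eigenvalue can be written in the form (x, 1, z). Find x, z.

7, -3

We need (H - 3I)v = 0.
H - 3I = [[5, -11, 8], [0, 0, 0], [0, 3, 1]].
Row 1: (5)·x + (-11)·1 + (8)·z = 0
Row 2: (0)·x + (0)·1 + (0)·z = 0
Row 3: (0)·x + (3)·1 + (1)·z = 0
Solving gives x = 7, z = -3.
Check: H·(7, 1, -3) = (21, 3, -9) = 3·(7, 1, -3).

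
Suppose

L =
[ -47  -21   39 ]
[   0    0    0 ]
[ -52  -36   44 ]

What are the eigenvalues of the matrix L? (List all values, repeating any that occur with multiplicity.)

Compute the characteristic polynomial p(μ) = det(μI - L).
Expanding the 3×3 determinant: p(μ) = μ^3 + 3μ^2 - 40μ.
Rational-root test: μ = 0 gives p(0) = 0.
Factor out μ: p(μ) = μ·(μ^2 + 3μ - 40).
The quadratic factors as (μ + 8)·(μ - 5).
Eigenvalues: -8, 0, 5.

-8, 0, 5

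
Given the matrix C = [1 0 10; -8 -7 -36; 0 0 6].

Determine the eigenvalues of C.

-7, 1, 6

Compute the characteristic polynomial p(t) = det(tI - C).
Cofactor expansion gives p(t) = t^3 - 43t + 42.
Try t = 1: p(1) = 0, so 1 is a root.
Dividing by (t - 1) leaves t^2 + t - 42.
The quadratic factors as (t + 7)·(t - 6).
Eigenvalues: -7, 1, 6.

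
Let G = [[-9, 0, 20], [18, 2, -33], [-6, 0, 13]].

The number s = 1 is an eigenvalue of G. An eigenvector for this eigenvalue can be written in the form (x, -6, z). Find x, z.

We need (G - 1I)v = 0.
G - 1I = [[-10, 0, 20], [18, 1, -33], [-6, 0, 12]].
Row 1: (-10)·x + (0)·-6 + (20)·z = 0
Row 2: (18)·x + (1)·-6 + (-33)·z = 0
Row 3: (-6)·x + (0)·-6 + (12)·z = 0
Solving gives x = 4, z = 2.
Check: G·(4, -6, 2) = (4, -6, 2) = 1·(4, -6, 2).

4, 2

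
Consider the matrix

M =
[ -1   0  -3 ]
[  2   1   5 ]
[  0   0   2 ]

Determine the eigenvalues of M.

-1, 1, 2

Compute the characteristic polynomial p(t) = det(tI - M).
Expanding along the first row, p(t) = t^3 - 2t^2 - t + 2.
Rational-root test: t = -1 gives p(-1) = 0.
Factor out (t + 1): p(t) = (t + 1)·(t^2 - 3t + 2).
The quadratic factors as (t - 1)·(t - 2).
Eigenvalues: -1, 1, 2.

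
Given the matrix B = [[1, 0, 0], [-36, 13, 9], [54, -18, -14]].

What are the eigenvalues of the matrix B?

The characteristic polynomial is p(λ) = det(λI - B).
Cofactor expansion gives p(λ) = λ^3 - 21λ + 20.
Rational-root test: λ = 1 gives p(1) = 0.
Factor out (λ - 1): p(λ) = (λ - 1)·(λ^2 + λ - 20).
The quadratic factors as (λ + 5)·(λ - 4).
Eigenvalues: -5, 1, 4.

-5, 1, 4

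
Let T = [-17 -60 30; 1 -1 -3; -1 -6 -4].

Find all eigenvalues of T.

The characteristic polynomial is p(μ) = det(μI - T).
Expanding along the first row, p(μ) = μ^3 + 22μ^2 + 161μ + 392.
Try μ = -7: p(-7) = 0, so -7 is a root.
Factor out (μ + 7): p(μ) = (μ + 7)·(μ^2 + 15μ + 56).
The quadratic factors as (μ + 8)·(μ + 7).
Eigenvalues: -8, -7, -7.

-8, -7, -7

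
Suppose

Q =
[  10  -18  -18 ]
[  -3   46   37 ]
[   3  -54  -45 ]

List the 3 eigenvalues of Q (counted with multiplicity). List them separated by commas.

-8, 9, 10

The characteristic polynomial is p(lambda) = det(lambda·I - Q).
Expanding the 3×3 determinant: p(lambda) = lambda^3 - 11·lambda^2 - 62·lambda + 720.
Try lambda = -8: p(-8) = 0, so -8 is a root.
Factor out (lambda + 8): p(lambda) = (lambda + 8)·(lambda^2 - 19·lambda + 90).
The quadratic factors as (lambda - 9)·(lambda - 10).
Eigenvalues: -8, 9, 10.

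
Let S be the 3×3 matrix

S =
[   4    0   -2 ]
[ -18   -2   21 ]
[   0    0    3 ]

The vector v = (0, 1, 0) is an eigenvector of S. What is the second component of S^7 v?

First find the eigenvalue: Sv = (0, -2, 0) = -2·(0, 1, 0), so λ = -2.
Then S^7 v = λ^7·v = (-2)^7·(0, 1, 0) = -128·(0, 1, 0) = (0, -128, 0).

-128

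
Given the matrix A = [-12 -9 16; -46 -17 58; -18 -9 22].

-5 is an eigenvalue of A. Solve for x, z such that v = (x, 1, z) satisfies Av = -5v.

1, 1

We need (A + 5I)v = 0.
A + 5I = [[-7, -9, 16], [-46, -12, 58], [-18, -9, 27]].
Row 1: (-7)·x + (-9)·1 + (16)·z = 0
Row 2: (-46)·x + (-12)·1 + (58)·z = 0
Row 3: (-18)·x + (-9)·1 + (27)·z = 0
Solving gives x = 1, z = 1.
Check: A·(1, 1, 1) = (-5, -5, -5) = -5·(1, 1, 1).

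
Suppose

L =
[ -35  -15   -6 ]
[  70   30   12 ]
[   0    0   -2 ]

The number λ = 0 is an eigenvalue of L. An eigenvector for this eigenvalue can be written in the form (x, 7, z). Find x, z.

We need (L)v = 0.
L = [[-35, -15, -6], [70, 30, 12], [0, 0, -2]].
Row 1: (-35)·x + (-15)·7 + (-6)·z = 0
Row 2: (70)·x + (30)·7 + (12)·z = 0
Row 3: (0)·x + (0)·7 + (-2)·z = 0
Solving gives x = -3, z = 0.
Check: L·(-3, 7, 0) = (0, 0, 0) = 0·(-3, 7, 0).

-3, 0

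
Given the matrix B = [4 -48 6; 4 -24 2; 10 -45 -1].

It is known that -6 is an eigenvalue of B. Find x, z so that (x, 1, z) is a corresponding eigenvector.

3, 3

We need (B + 6I)v = 0.
B + 6I = [[10, -48, 6], [4, -18, 2], [10, -45, 5]].
Row 1: (10)·x + (-48)·1 + (6)·z = 0
Row 2: (4)·x + (-18)·1 + (2)·z = 0
Row 3: (10)·x + (-45)·1 + (5)·z = 0
Solving gives x = 3, z = 3.
Check: B·(3, 1, 3) = (-18, -6, -18) = -6·(3, 1, 3).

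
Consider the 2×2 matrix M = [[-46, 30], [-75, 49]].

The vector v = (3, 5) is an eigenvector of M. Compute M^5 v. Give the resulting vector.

First find the eigenvalue: Mv = (12, 20) = 4·(3, 5), so λ = 4.
Then M^5 v = λ^5·v = 4^5·(3, 5) = 1024·(3, 5) = (3072, 5120).

(3072, 5120)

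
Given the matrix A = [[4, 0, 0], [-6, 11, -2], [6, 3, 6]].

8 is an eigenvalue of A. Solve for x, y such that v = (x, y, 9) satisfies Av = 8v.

0, 6

We need (A - 8I)v = 0.
A - 8I = [[-4, 0, 0], [-6, 3, -2], [6, 3, -2]].
Row 1: (-4)·x + (0)·y + (0)·9 = 0
Row 2: (-6)·x + (3)·y + (-2)·9 = 0
Row 3: (6)·x + (3)·y + (-2)·9 = 0
Solving gives x = 0, y = 6.
Check: A·(0, 6, 9) = (0, 48, 72) = 8·(0, 6, 9).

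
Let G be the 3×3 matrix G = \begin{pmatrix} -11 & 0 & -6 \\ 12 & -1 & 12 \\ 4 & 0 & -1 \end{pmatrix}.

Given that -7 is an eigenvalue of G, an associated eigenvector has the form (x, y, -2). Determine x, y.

We need (G + 7I)v = 0.
G + 7I = [[-4, 0, -6], [12, 6, 12], [4, 0, 6]].
Row 1: (-4)·x + (0)·y + (-6)·-2 = 0
Row 2: (12)·x + (6)·y + (12)·-2 = 0
Row 3: (4)·x + (0)·y + (6)·-2 = 0
Solving gives x = 3, y = -2.
Check: G·(3, -2, -2) = (-21, 14, 14) = -7·(3, -2, -2).

3, -2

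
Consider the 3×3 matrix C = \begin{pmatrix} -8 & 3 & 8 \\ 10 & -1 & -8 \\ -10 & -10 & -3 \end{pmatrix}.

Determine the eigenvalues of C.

-11, -3, 2

Compute the characteristic polynomial p(λ) = det(λI - C).
Expanding along the first row, p(λ) = λ^3 + 12λ^2 + 5λ - 66.
Try λ = 2: p(2) = 0, so 2 is a root.
Dividing by (λ - 2) leaves λ^2 + 14λ + 33.
The quadratic factors as (λ + 11)·(λ + 3).
Eigenvalues: -11, -3, 2.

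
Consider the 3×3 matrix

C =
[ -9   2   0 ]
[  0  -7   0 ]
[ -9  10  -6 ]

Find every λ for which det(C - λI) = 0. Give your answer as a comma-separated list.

-9, -7, -6

Set up det(tI - C) = 0.
Expanding along the first row, p(t) = t^3 + 22t^2 + 159t + 378.
Try t = -6: p(-6) = 0, so -6 is a root.
Dividing by (t + 6) leaves t^2 + 16t + 63.
The quadratic factors as (t + 9)·(t + 7).
Eigenvalues: -9, -7, -6.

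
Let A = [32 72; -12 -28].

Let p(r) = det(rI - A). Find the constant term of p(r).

p(r) = r^2 - 4r - 32.
The constant term is -32.

-32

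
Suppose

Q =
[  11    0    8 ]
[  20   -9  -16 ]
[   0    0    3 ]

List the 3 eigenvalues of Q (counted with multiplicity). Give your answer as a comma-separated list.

-9, 3, 11

Set up det(rI - Q) = 0.
Cofactor expansion gives p(r) = r^3 - 5r^2 - 93r + 297.
Rational-root test: r = 3 gives p(3) = 0.
Factor out (r - 3): p(r) = (r - 3)·(r^2 - 2r - 99).
The quadratic factors as (r + 9)·(r - 11).
Eigenvalues: -9, 3, 11.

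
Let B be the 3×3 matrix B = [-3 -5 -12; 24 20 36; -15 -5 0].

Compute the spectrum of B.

Compute the characteristic polynomial p(s) = det(sI - B).
Expanding the 3×3 determinant: p(s) = s^3 - 17s^2 + 60s.
Rational-root test: s = 5 gives p(5) = 0.
Dividing by (s - 5) leaves s^2 - 12s.
The quadratic factors as s·(s - 12).
Eigenvalues: 0, 5, 12.

0, 5, 12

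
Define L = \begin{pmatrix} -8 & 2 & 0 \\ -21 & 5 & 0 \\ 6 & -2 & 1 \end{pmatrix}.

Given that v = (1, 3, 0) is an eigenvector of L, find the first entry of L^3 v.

First find the eigenvalue: Lv = (-2, -6, 0) = -2·(1, 3, 0), so λ = -2.
Then L^3 v = λ^3·v = (-2)^3·(1, 3, 0) = -8·(1, 3, 0) = (-8, -24, 0).

-8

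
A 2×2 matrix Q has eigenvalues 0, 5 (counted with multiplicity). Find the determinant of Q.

0

det(Q) is the product of the eigenvalues: (0) · (5) = 0.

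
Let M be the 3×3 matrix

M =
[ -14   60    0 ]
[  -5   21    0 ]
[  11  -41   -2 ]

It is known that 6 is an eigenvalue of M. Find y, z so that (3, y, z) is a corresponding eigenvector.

1, -1

We need (M - 6I)v = 0.
M - 6I = [[-20, 60, 0], [-5, 15, 0], [11, -41, -8]].
Row 1: (-20)·3 + (60)·y + (0)·z = 0
Row 2: (-5)·3 + (15)·y + (0)·z = 0
Row 3: (11)·3 + (-41)·y + (-8)·z = 0
Solving gives y = 1, z = -1.
Check: M·(3, 1, -1) = (18, 6, -6) = 6·(3, 1, -1).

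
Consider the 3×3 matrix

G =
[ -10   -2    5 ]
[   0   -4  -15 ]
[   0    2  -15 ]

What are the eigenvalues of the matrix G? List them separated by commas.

-10, -10, -9

Compute the characteristic polynomial p(r) = det(rI - G).
Cofactor expansion gives p(r) = r^3 + 29r^2 + 280r + 900.
Rational-root test: r = -9 gives p(-9) = 0.
Dividing by (r + 9) leaves r^2 + 20r + 100.
The quadratic factor is (r + 10)^2.
Eigenvalues: -10, -10, -9.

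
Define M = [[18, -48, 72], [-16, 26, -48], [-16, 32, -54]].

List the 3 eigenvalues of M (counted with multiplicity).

-6, -6, 2

Compute the characteristic polynomial p(t) = det(tI - M).
Expanding the 3×3 determinant: p(t) = t^3 + 10t^2 + 12t - 72.
Since p(2) = 0, t = 2 is a root.
Dividing by (t - 2) leaves t^2 + 12t + 36.
The quadratic factor is (t + 6)^2.
Eigenvalues: -6, -6, 2.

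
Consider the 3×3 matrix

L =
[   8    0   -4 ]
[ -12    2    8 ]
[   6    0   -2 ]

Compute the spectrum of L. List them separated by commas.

Compute the characteristic polynomial p(s) = det(sI - L).
Expanding along the first row, p(s) = s^3 - 8s^2 + 20s - 16.
Since p(4) = 0, s = 4 is a root.
Factor out (s - 4): p(s) = (s - 4)·(s^2 - 4s + 4).
The quadratic factor is (s - 2)^2.
Eigenvalues: 2, 2, 4.

2, 2, 4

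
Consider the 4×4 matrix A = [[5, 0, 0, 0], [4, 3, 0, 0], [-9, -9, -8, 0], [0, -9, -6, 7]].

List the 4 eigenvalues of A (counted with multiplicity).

A is lower triangular, so its eigenvalues are the diagonal entries.
Diagonal: 5, 3, -8, 7.

-8, 3, 5, 7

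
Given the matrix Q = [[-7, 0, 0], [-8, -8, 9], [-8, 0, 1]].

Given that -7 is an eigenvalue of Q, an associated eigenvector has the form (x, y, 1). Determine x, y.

We need (Q + 7I)v = 0.
Q + 7I = [[0, 0, 0], [-8, -1, 9], [-8, 0, 8]].
Row 1: (0)·x + (0)·y + (0)·1 = 0
Row 2: (-8)·x + (-1)·y + (9)·1 = 0
Row 3: (-8)·x + (0)·y + (8)·1 = 0
Solving gives x = 1, y = 1.
Check: Q·(1, 1, 1) = (-7, -7, -7) = -7·(1, 1, 1).

1, 1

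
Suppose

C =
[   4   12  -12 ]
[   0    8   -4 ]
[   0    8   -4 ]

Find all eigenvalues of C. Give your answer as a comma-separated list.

0, 4, 4

Set up det(λI - C) = 0.
Expanding the 3×3 determinant: p(λ) = λ^3 - 8λ^2 + 16λ.
Try λ = 0: p(0) = 0, so 0 is a root.
Dividing by λ leaves λ^2 - 8λ + 16.
The quadratic factor is (λ - 4)^2.
Eigenvalues: 0, 4, 4.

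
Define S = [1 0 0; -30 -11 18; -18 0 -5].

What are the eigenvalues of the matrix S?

-11, -5, 1

The characteristic polynomial is p(lambda) = det(lambda·I - S).
Expanding along the first row, p(lambda) = lambda^3 + 15·lambda^2 + 39·lambda - 55.
Rational-root test: lambda = -11 gives p(-11) = 0.
Dividing by (lambda + 11) leaves lambda^2 + 4·lambda - 5.
The quadratic factors as (lambda + 5)·(lambda - 1).
Eigenvalues: -11, -5, 1.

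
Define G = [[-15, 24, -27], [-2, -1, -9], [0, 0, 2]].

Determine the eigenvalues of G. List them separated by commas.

The characteristic polynomial is p(t) = det(tI - G).
Cofactor expansion gives p(t) = t^3 + 14t^2 + 31t - 126.
Try t = -9: p(-9) = 0, so -9 is a root.
Dividing by (t + 9) leaves t^2 + 5t - 14.
The quadratic factors as (t + 7)·(t - 2).
Eigenvalues: -9, -7, 2.

-9, -7, 2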